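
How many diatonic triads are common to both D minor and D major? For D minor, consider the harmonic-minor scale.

Diatonic triads of D minor (harmonic minor): Dm (i), Edim (ii°), Faug (III+), Gm (iv), A (V), B♭ (VI), C♯dim (vii°).
Diatonic triads of D major: D (I), Em (ii), F♯m (iii), G (IV), A (V), Bm (vi), C♯dim (vii°).
Matching root and quality in both lists: A, C♯dim.
That gives 2 common triads.

2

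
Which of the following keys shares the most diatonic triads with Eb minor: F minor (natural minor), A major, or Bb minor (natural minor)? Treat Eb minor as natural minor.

Bb minor

Triads of Eb minor (natural minor): Eb minor (i), F diminished (ii°), Gb major (III), Ab minor (iv), Bb minor (v), Cb major (VI), Db major (VII).
F minor (natural minor) shares 2: Bbm, Db.
A major shares 0: none.
Bb minor (natural minor) shares 4: Ebm, Gb, Bbm, Db.
The most common triads (4) are shared with Bb minor.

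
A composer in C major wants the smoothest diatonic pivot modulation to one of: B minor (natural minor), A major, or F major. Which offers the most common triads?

F major

Triads of C major: C major (I), D minor (ii), E minor (iii), F major (IV), G major (V), A minor (vi), B diminished (vii°).
B minor (natural minor) shares 2: Em, G.
A major shares 0: none.
F major shares 4: C, Dm, F, Am.
The most common triads (4) are shared with F major.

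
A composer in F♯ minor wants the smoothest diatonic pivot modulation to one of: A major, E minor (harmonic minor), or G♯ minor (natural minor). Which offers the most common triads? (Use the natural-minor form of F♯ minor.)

A major

Triads of F♯ minor (natural minor): F♯ minor (i), G♯ diminished (ii°), A major (III), B minor (iv), C♯ minor (v), D major (VI), E major (VII).
A major shares 7: F♯m, G♯dim, A, Bm, C♯m, D, E.
E minor (harmonic minor) shares 0: none.
G♯ minor (natural minor) shares 2: C♯m, E.
The most common triads (7) are shared with A major.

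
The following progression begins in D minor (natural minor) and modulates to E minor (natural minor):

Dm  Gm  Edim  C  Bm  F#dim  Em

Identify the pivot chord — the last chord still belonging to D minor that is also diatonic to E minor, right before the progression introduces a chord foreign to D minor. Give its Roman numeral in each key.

Chords diatonic to D minor: Dm, Edim, F, Gm, Am, Bb, C.
Reading the progression, the first chord not in that set is Bm, so the modulation leaves D minor there.
The chord immediately before Bm is C, which is diatonic to both keys: VII in D minor and VI in E minor.

C — VII in D minor, VI in E minor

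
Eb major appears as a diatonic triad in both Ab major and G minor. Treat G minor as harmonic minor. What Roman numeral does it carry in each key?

V in Ab major; VI in G minor

The scale of Ab major is Ab Bb C Db Eb F G; Eb is degree 5, and the triad built there (Eb-G-Bb) is major, so it is V.
The scale of G minor (harmonic minor) is G A Bb C D Eb F#; Eb is degree 6, and the triad built there (Eb-G-Bb) is major, so it is VI.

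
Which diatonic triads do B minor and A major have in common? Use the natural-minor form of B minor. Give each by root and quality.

Bm, D, F#m, A

Triads in B minor (natural minor): Bm (i), C#dim (ii°), D (III), Em (iv), F#m (v), G (VI), A (VII).
Triads in A major: A (I), Bm (ii), C#m (iii), D (IV), E (V), F#m (vi), G#dim (vii°).
Shared triads with their functions: Bm (i in B minor, ii in A major); D (III in B minor, IV in A major); F#m (v in B minor, vi in A major); A (VII in B minor, I in A major).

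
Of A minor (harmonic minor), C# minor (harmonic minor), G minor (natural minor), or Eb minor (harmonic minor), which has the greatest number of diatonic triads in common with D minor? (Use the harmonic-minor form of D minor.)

G minor

Triads of D minor (harmonic minor): D minor (i), E diminished (ii°), F augmented (III+), G minor (iv), A major (V), Bb major (VI), C# diminished (vii°).
A minor (harmonic minor) shares 1: Dm.
C# minor (harmonic minor) shares 1: A.
G minor (natural minor) shares 3: Dm, Gm, Bb.
Eb minor (harmonic minor) shares 1: Bb.
The most common triads (3) are shared with G minor.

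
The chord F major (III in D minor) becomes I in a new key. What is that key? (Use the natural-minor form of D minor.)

F major

The numeral I denotes a major triad on scale degree 1. With F on degree 1, the tonic of the new key is F.
Degree 1 carries a major triad in major keys, so the destination is F major.
Check: the diatonic triads of F major are F (I), Gm (ii), Am (iii), Bb (IV), C (V), Dm (vi), Edim (vii°) — F major is indeed I.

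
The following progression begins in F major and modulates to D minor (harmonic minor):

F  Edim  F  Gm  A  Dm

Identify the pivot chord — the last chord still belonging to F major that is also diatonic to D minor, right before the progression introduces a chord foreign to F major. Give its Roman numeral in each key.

Gm — ii in F major, iv in D minor

Chords diatonic to F major: F, Gm, Am, Bb, C, Dm, Edim.
Reading the progression, the first chord not in that set is A, so the modulation leaves F major there.
The chord immediately before A is Gm, which is diatonic to both keys: ii in F major and iv in D minor.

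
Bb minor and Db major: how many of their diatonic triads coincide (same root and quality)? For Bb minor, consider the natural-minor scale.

Diatonic triads of Bb minor (natural minor): Bbm (i), Cdim (ii°), Db (III), Ebm (iv), Fm (v), Gb (VI), Ab (VII).
Diatonic triads of Db major: Db (I), Ebm (ii), Fm (iii), Gb (IV), Ab (V), Bbm (vi), Cdim (vii°).
Matching root and quality in both lists: Bbm, Cdim, Db, Ebm, Fm, Gb, Ab.
That gives 7 common triads.

7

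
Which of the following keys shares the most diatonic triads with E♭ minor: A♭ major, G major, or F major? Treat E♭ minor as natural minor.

Triads of E♭ minor (natural minor): E♭ minor (i), F diminished (ii°), G♭ major (III), A♭ minor (iv), B♭ minor (v), C♭ major (VI), D♭ major (VII).
A♭ major shares 2: B♭m, D♭.
G major shares 0: none.
F major shares 0: none.
The most common triads (2) are shared with A♭ major.

A♭ major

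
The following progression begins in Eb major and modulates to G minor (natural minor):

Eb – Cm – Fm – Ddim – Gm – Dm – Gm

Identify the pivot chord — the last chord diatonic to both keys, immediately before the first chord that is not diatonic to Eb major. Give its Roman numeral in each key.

Gm — iii in Eb major, i in G minor

Chords diatonic to Eb major: Eb, Fm, Gm, Ab, Bb, Cm, Ddim.
Reading the progression, the first chord not in that set is Dm, so the modulation leaves Eb major there.
The chord immediately before Dm is Gm, which is diatonic to both keys: iii in Eb major and i in G minor.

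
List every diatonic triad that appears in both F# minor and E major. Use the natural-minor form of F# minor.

Triads in F# minor (natural minor): F#m (i), G#dim (ii°), A (III), Bm (iv), C#m (v), D (VI), E (VII).
Triads in E major: E (I), F#m (ii), G#m (iii), A (IV), B (V), C#m (vi), D#dim (vii°).
Shared triads with their functions: F#m (i in F# minor, ii in E major); A (III in F# minor, IV in E major); C#m (v in F# minor, vi in E major); E (VII in F# minor, I in E major).

F#m, A, C#m, E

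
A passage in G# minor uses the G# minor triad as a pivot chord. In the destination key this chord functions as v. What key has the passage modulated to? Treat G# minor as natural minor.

The numeral v denotes a minor triad on scale degree 5. With G# on degree 5, the tonic of the new key is C#.
Degree 5 carries a minor triad in natural-minor keys, so the destination is C# minor.
Check: the diatonic triads of C# minor (natural minor) are C#m (i), D#dim (ii°), E (III), F#m (iv), G#m (v), A (VI), B (VII) — G# minor is indeed v.

C# minor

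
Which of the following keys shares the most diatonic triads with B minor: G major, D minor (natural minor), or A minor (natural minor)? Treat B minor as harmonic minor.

G major

Triads of B minor (harmonic minor): Bm (i), C#dim (ii°), Daug (III+), Em (iv), F# (V), G (VI), A#dim (vii°).
G major shares 3: Bm, Em, G.
D minor (natural minor) shares 0: none.
A minor (natural minor) shares 2: Em, G.
The most common triads (3) are shared with G major.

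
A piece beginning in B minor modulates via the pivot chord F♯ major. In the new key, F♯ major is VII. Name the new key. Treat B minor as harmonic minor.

G♯ minor

The numeral VII denotes a major triad on scale degree 7. With F♯ on degree 7, the tonic of the new key is G♯.
Degree 7 carries a major triad in natural-minor keys, so the destination is G♯ minor.
Check: the diatonic triads of G♯ minor (natural minor) are G♯m (i), A♯dim (ii°), B (III), C♯m (iv), D♯m (v), E (VI), F♯ (VII) — F♯ major is indeed VII.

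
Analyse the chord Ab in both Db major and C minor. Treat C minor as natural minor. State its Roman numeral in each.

V in Db major; VI in C minor

The scale of Db major is Db Eb F Gb Ab Bb C; Ab is degree 5, and the triad built there (Ab-C-Eb) is major, so it is V.
The scale of C minor (natural minor) is C D Eb F G Ab Bb; Ab is degree 6, and the triad built there (Ab-C-Eb) is major, so it is VI.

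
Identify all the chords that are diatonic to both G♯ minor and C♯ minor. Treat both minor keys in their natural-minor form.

Triads in G♯ minor (natural minor): G♯m (i), A♯dim (ii°), B (III), C♯m (iv), D♯m (v), E (VI), F♯ (VII).
Triads in C♯ minor (natural minor): C♯m (i), D♯dim (ii°), E (III), F♯m (iv), G♯m (v), A (VI), B (VII).
Shared triads with their functions: G♯m (i in G♯ minor, v in C♯ minor); B (III in G♯ minor, VII in C♯ minor); C♯m (iv in G♯ minor, i in C♯ minor); E (VI in G♯ minor, III in C♯ minor).

G♯m, B, C♯m, E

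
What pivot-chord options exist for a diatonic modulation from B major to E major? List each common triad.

B, C#m, E, G#m

Triads in B major: B (I), C#m (ii), D#m (iii), E (IV), F# (V), G#m (vi), A#dim (vii°).
Triads in E major: E (I), F#m (ii), G#m (iii), A (IV), B (V), C#m (vi), D#dim (vii°).
Shared triads with their functions: B (I in B major, V in E major); C#m (ii in B major, vi in E major); E (IV in B major, I in E major); G#m (vi in B major, iii in E major).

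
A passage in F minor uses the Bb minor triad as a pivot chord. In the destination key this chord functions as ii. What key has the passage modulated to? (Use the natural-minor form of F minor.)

The numeral ii denotes a minor triad on scale degree 2. With Bb on degree 2, the tonic of the new key is Ab.
Degree 2 carries a minor triad in major keys, so the destination is Ab major.
Check: the diatonic triads of Ab major are Ab (I), Bbm (ii), Cm (iii), Db (IV), Eb (V), Fm (vi), Gdim (vii°) — Bb minor is indeed ii.

Ab major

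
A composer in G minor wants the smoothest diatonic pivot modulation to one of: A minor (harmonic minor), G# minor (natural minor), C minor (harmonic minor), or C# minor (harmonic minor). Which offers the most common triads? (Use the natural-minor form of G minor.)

Triads of G minor (natural minor): Gm (i), Adim (ii°), Bb (III), Cm (iv), Dm (v), Eb (VI), F (VII).
A minor (harmonic minor) shares 2: Dm, F.
G# minor (natural minor) shares 0: none.
C minor (harmonic minor) shares 1: Cm.
C# minor (harmonic minor) shares 0: none.
The most common triads (2) are shared with A minor.

A minor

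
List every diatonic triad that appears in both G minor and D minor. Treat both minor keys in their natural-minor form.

Triads in G minor (natural minor): G minor (i), A diminished (ii°), B♭ major (III), C minor (iv), D minor (v), E♭ major (VI), F major (VII).
Triads in D minor (natural minor): D minor (i), E diminished (ii°), F major (III), G minor (iv), A minor (v), B♭ major (VI), C major (VII).
Shared triads with their functions: G minor (i in G minor, iv in D minor); B♭ major (III in G minor, VI in D minor); D minor (v in G minor, i in D minor); F major (VII in G minor, III in D minor).

Gm, B♭, Dm, F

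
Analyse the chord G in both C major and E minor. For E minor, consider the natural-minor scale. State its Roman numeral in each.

The scale of C major is C D E F G A B; G is degree 5, and the triad built there (G-B-D) is major, so it is V.
The scale of E minor (natural minor) is E F# G A B C D; G is degree 3, and the triad built there (G-B-D) is major, so it is III.

V in C major; III in E minor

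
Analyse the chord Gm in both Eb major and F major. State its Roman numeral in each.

The scale of Eb major is Eb F G Ab Bb C D; G is degree 3, and the triad built there (G-Bb-D) is minor, so it is iii.
The scale of F major is F G A Bb C D E; G is degree 2, and the triad built there (G-Bb-D) is minor, so it is ii.

iii in Eb major; ii in F major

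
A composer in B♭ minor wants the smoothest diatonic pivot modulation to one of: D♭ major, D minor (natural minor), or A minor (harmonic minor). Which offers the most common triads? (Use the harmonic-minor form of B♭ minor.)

Triads of B♭ minor (harmonic minor): B♭ minor (i), C diminished (ii°), D♭ augmented (III+), E♭ minor (iv), F major (V), G♭ major (VI), A diminished (vii°).
D♭ major shares 4: B♭m, Cdim, E♭m, G♭.
D minor (natural minor) shares 1: F.
A minor (harmonic minor) shares 1: F.
The most common triads (4) are shared with D♭ major.

D♭ major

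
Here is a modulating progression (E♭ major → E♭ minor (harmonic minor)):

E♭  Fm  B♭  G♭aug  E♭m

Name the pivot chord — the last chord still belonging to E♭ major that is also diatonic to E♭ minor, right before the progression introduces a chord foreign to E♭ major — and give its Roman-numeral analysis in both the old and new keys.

Chords diatonic to E♭ major: E♭, Fm, Gm, A♭, B♭, Cm, Ddim.
Reading the progression, the first chord not in that set is G♭aug, so the modulation leaves E♭ major there.
The chord immediately before G♭aug is B♭, which is diatonic to both keys: V in E♭ major and V in E♭ minor.

B♭ — V in E♭ major, V in E♭ minor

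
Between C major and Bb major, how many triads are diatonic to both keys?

2

Diatonic triads of C major: C (I), Dm (ii), Em (iii), F (IV), G (V), Am (vi), Bdim (vii°).
Diatonic triads of Bb major: Bb (I), Cm (ii), Dm (iii), Eb (IV), F (V), Gm (vi), Adim (vii°).
Matching root and quality in both lists: Dm, F.
That gives 2 common triads.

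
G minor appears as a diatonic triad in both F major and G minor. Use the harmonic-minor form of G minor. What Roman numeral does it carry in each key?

The scale of F major is F G A B♭ C D E; G is degree 2, and the triad built there (G-B♭-D) is minor, so it is ii.
The scale of G minor (harmonic minor) is G A B♭ C D E♭ F♯; G is degree 1, and the triad built there (G-B♭-D) is minor, so it is i.

ii in F major; i in G minor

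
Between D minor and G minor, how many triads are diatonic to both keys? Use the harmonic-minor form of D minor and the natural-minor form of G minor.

3

Diatonic triads of D minor (harmonic minor): Dm (i), Edim (ii°), Faug (III+), Gm (iv), A (V), Bb (VI), C#dim (vii°).
Diatonic triads of G minor (natural minor): Gm (i), Adim (ii°), Bb (III), Cm (iv), Dm (v), Eb (VI), F (VII).
Matching root and quality in both lists: Dm, Gm, Bb.
That gives 3 common triads.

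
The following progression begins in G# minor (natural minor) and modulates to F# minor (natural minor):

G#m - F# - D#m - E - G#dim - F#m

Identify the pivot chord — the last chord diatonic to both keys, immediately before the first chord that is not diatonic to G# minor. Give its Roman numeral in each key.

E — VI in G# minor, VII in F# minor

Chords diatonic to G# minor: G#m, A#dim, B, C#m, D#m, E, F#.
Reading the progression, the first chord not in that set is G#dim, so the modulation leaves G# minor there.
The chord immediately before G#dim is E, which is diatonic to both keys: VI in G# minor and VII in F# minor.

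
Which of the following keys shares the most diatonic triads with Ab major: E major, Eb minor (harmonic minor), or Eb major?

Eb major

Triads of Ab major: Ab major (I), Bb minor (ii), C minor (iii), Db major (IV), Eb major (V), F minor (vi), G diminished (vii°).
E major shares 0: none.
Eb minor (harmonic minor) shares 0: none.
Eb major shares 4: Ab, Cm, Eb, Fm.
The most common triads (4) are shared with Eb major.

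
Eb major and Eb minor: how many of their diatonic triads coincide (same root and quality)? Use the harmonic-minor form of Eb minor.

Diatonic triads of Eb major: Eb major (I), F minor (ii), G minor (iii), Ab major (IV), Bb major (V), C minor (vi), D diminished (vii°).
Diatonic triads of Eb minor (harmonic minor): Eb minor (i), F diminished (ii°), Gb augmented (III+), Ab minor (iv), Bb major (V), Cb major (VI), D diminished (vii°).
Matching root and quality in both lists: Bb major, D diminished.
That gives 2 common triads.

2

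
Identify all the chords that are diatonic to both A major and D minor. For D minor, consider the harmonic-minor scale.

A

Triads in A major: A major (I), B minor (ii), C# minor (iii), D major (IV), E major (V), F# minor (vi), G# diminished (vii°).
Triads in D minor (harmonic minor): D minor (i), E diminished (ii°), F augmented (III+), G minor (iv), A major (V), Bb major (VI), C# diminished (vii°).
Shared triads with their functions: A major (I in A major, V in D minor).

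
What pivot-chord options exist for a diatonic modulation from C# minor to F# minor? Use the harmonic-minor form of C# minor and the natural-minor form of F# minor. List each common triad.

C#m, F#m, A

Triads in C# minor (harmonic minor): C# minor (i), D# diminished (ii°), E augmented (III+), F# minor (iv), G# major (V), A major (VI), B# diminished (vii°).
Triads in F# minor (natural minor): F# minor (i), G# diminished (ii°), A major (III), B minor (iv), C# minor (v), D major (VI), E major (VII).
Shared triads with their functions: C# minor (i in C# minor, v in F# minor); F# minor (iv in C# minor, i in F# minor); A major (VI in C# minor, III in F# minor).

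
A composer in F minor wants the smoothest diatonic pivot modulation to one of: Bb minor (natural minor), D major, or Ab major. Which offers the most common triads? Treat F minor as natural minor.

Ab major

Triads of F minor (natural minor): Fm (i), Gdim (ii°), Ab (III), Bbm (iv), Cm (v), Db (VI), Eb (VII).
Bb minor (natural minor) shares 4: Fm, Ab, Bbm, Db.
D major shares 0: none.
Ab major shares 7: Fm, Gdim, Ab, Bbm, Cm, Db, Eb.
The most common triads (7) are shared with Ab major.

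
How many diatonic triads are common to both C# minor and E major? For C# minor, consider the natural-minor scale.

Diatonic triads of C# minor (natural minor): C# minor (i), D# diminished (ii°), E major (III), F# minor (iv), G# minor (v), A major (VI), B major (VII).
Diatonic triads of E major: E major (I), F# minor (ii), G# minor (iii), A major (IV), B major (V), C# minor (vi), D# diminished (vii°).
Matching root and quality in both lists: C# minor, D# diminished, E major, F# minor, G# minor, A major, B major.
That gives 7 common triads.

7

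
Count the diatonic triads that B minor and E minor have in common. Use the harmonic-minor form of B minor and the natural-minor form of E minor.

Diatonic triads of B minor (harmonic minor): Bm (i), C♯dim (ii°), Daug (III+), Em (iv), F♯ (V), G (VI), A♯dim (vii°).
Diatonic triads of E minor (natural minor): Em (i), F♯dim (ii°), G (III), Am (iv), Bm (v), C (VI), D (VII).
Matching root and quality in both lists: Bm, Em, G.
That gives 3 common triads.

3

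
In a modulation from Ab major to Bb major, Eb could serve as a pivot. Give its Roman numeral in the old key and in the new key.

The scale of Ab major is Ab Bb C Db Eb F G; Eb is degree 5, and the triad built there (Eb-G-Bb) is major, so it is V.
The scale of Bb major is Bb C D Eb F G A; Eb is degree 4, and the triad built there (Eb-G-Bb) is major, so it is IV.

V in Ab major; IV in Bb major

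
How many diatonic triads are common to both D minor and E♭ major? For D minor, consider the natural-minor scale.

2

Diatonic triads of D minor (natural minor): Dm (i), Edim (ii°), F (III), Gm (iv), Am (v), B♭ (VI), C (VII).
Diatonic triads of E♭ major: E♭ (I), Fm (ii), Gm (iii), A♭ (IV), B♭ (V), Cm (vi), Ddim (vii°).
Matching root and quality in both lists: Gm, B♭.
That gives 2 common triads.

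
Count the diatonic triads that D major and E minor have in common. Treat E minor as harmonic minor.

1

Diatonic triads of D major: D (I), Em (ii), F♯m (iii), G (IV), A (V), Bm (vi), C♯dim (vii°).
Diatonic triads of E minor (harmonic minor): Em (i), F♯dim (ii°), Gaug (III+), Am (iv), B (V), C (VI), D♯dim (vii°).
Matching root and quality in both lists: Em.
That gives 1 common triad.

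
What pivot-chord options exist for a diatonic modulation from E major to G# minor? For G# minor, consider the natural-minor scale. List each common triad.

Triads in E major: E (I), F#m (ii), G#m (iii), A (IV), B (V), C#m (vi), D#dim (vii°).
Triads in G# minor (natural minor): G#m (i), A#dim (ii°), B (III), C#m (iv), D#m (v), E (VI), F# (VII).
Shared triads with their functions: E (I in E major, VI in G# minor); G#m (iii in E major, i in G# minor); B (V in E major, III in G# minor); C#m (vi in E major, iv in G# minor).

E, G#m, B, C#m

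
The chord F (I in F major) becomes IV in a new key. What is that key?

C major

The numeral IV denotes a major triad on scale degree 4. With F on degree 4, the tonic of the new key is C.
Degree 4 carries a major triad in major keys, so the destination is C major.
Check: the diatonic triads of C major are C (I), Dm (ii), Em (iii), F (IV), G (V), Am (vi), Bdim (vii°) — F is indeed IV.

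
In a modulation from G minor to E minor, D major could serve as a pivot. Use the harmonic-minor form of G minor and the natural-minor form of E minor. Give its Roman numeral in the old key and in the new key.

V in G minor; VII in E minor

The scale of G minor (harmonic minor) is G A B♭ C D E♭ F♯; D is degree 5, and the triad built there (D-F♯-A) is major, so it is V.
The scale of E minor (natural minor) is E F♯ G A B C D; D is degree 7, and the triad built there (D-F♯-A) is major, so it is VII.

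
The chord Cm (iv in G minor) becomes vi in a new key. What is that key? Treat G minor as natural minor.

E♭ major

The numeral vi denotes a minor triad on scale degree 6. With C on degree 6, the tonic of the new key is E♭.
Degree 6 carries a minor triad in major keys, so the destination is E♭ major.
Check: the diatonic triads of E♭ major are E♭ (I), Fm (ii), Gm (iii), A♭ (IV), B♭ (V), Cm (vi), Ddim (vii°) — Cm is indeed vi.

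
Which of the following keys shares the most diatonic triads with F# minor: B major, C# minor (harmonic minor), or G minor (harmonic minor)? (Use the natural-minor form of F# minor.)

C# minor

Triads of F# minor (natural minor): F# minor (i), G# diminished (ii°), A major (III), B minor (iv), C# minor (v), D major (VI), E major (VII).
B major shares 2: C#m, E.
C# minor (harmonic minor) shares 3: F#m, A, C#m.
G minor (harmonic minor) shares 1: D.
The most common triads (3) are shared with C# minor.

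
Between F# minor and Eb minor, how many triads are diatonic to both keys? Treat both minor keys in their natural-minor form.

0

Diatonic triads of F# minor (natural minor): F# minor (i), G# diminished (ii°), A major (III), B minor (iv), C# minor (v), D major (VI), E major (VII).
Diatonic triads of Eb minor (natural minor): Eb minor (i), F diminished (ii°), Gb major (III), Ab minor (iv), Bb minor (v), Cb major (VI), Db major (VII).
No triad has the same root and quality in both keys.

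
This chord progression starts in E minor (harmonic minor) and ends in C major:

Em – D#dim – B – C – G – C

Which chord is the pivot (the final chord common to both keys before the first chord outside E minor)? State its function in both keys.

Chords diatonic to E minor: Em, F#dim, Gaug, Am, B, C, D#dim.
Reading the progression, the first chord not in that set is G, so the modulation leaves E minor there.
The chord immediately before G is C, which is diatonic to both keys: VI in E minor and I in C major.

C — VI in E minor, I in C major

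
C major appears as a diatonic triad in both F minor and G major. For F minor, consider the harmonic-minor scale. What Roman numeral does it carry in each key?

The scale of F minor (harmonic minor) is F G A♭ B♭ C D♭ E; C is degree 5, and the triad built there (C-E-G) is major, so it is V.
The scale of G major is G A B C D E F♯; C is degree 4, and the triad built there (C-E-G) is major, so it is IV.

V in F minor; IV in G major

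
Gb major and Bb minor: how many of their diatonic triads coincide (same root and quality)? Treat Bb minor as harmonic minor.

Diatonic triads of Gb major: Gb (I), Abm (ii), Bbm (iii), Cb (IV), Db (V), Ebm (vi), Fdim (vii°).
Diatonic triads of Bb minor (harmonic minor): Bbm (i), Cdim (ii°), Dbaug (III+), Ebm (iv), F (V), Gb (VI), Adim (vii°).
Matching root and quality in both lists: Gb, Bbm, Ebm.
That gives 3 common triads.

3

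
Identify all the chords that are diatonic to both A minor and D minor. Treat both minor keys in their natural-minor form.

Am, C, Dm, F

Triads in A minor (natural minor): A minor (i), B diminished (ii°), C major (III), D minor (iv), E minor (v), F major (VI), G major (VII).
Triads in D minor (natural minor): D minor (i), E diminished (ii°), F major (III), G minor (iv), A minor (v), B♭ major (VI), C major (VII).
Shared triads with their functions: A minor (i in A minor, v in D minor); C major (III in A minor, VII in D minor); D minor (iv in A minor, i in D minor); F major (VI in A minor, III in D minor).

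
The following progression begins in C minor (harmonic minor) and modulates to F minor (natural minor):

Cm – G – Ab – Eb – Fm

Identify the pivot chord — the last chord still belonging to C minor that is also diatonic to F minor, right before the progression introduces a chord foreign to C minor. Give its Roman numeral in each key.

Chords diatonic to C minor: Cm, Ddim, Ebaug, Fm, G, Ab, Bdim.
Reading the progression, the first chord not in that set is Eb, so the modulation leaves C minor there.
The chord immediately before Eb is Ab, which is diatonic to both keys: VI in C minor and III in F minor.

Ab — VI in C minor, III in F minor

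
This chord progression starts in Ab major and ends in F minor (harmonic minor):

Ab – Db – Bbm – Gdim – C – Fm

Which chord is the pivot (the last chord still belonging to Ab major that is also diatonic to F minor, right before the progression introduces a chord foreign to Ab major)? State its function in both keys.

Gdim — vii° in Ab major, ii° in F minor

Chords diatonic to Ab major: Ab, Bbm, Cm, Db, Eb, Fm, Gdim.
Reading the progression, the first chord not in that set is C, so the modulation leaves Ab major there.
The chord immediately before C is Gdim, which is diatonic to both keys: vii° in Ab major and ii° in F minor.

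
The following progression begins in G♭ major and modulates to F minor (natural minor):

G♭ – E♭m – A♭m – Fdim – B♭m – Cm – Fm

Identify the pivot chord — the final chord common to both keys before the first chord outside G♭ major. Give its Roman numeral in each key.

Chords diatonic to G♭ major: G♭, A♭m, B♭m, C♭, D♭, E♭m, Fdim.
Reading the progression, the first chord not in that set is Cm, so the modulation leaves G♭ major there.
The chord immediately before Cm is B♭m, which is diatonic to both keys: iii in G♭ major and iv in F minor.

B♭m — iii in G♭ major, iv in F minor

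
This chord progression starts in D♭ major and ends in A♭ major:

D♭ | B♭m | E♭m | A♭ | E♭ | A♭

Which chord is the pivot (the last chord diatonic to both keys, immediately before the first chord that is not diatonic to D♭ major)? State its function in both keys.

Chords diatonic to D♭ major: D♭, E♭m, Fm, G♭, A♭, B♭m, Cdim.
Reading the progression, the first chord not in that set is E♭, so the modulation leaves D♭ major there.
The chord immediately before E♭ is A♭, which is diatonic to both keys: V in D♭ major and I in A♭ major.

A♭ — V in D♭ major, I in A♭ major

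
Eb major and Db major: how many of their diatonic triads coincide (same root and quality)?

Diatonic triads of Eb major: Eb (I), Fm (ii), Gm (iii), Ab (IV), Bb (V), Cm (vi), Ddim (vii°).
Diatonic triads of Db major: Db (I), Ebm (ii), Fm (iii), Gb (IV), Ab (V), Bbm (vi), Cdim (vii°).
Matching root and quality in both lists: Fm, Ab.
That gives 2 common triads.

2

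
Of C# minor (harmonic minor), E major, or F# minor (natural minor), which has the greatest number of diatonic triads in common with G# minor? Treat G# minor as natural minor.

Triads of G# minor (natural minor): G#m (i), A#dim (ii°), B (III), C#m (iv), D#m (v), E (VI), F# (VII).
C# minor (harmonic minor) shares 1: C#m.
E major shares 4: G#m, B, C#m, E.
F# minor (natural minor) shares 2: C#m, E.
The most common triads (4) are shared with E major.

E major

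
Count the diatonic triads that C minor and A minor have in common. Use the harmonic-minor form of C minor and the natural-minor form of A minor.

2

Diatonic triads of C minor (harmonic minor): Cm (i), Ddim (ii°), Ebaug (III+), Fm (iv), G (V), Ab (VI), Bdim (vii°).
Diatonic triads of A minor (natural minor): Am (i), Bdim (ii°), C (III), Dm (iv), Em (v), F (VI), G (VII).
Matching root and quality in both lists: G, Bdim.
That gives 2 common triads.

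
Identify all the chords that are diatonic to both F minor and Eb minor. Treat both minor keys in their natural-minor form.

Triads in F minor (natural minor): Fm (i), Gdim (ii°), Ab (III), Bbm (iv), Cm (v), Db (VI), Eb (VII).
Triads in Eb minor (natural minor): Ebm (i), Fdim (ii°), Gb (III), Abm (iv), Bbm (v), Cb (VI), Db (VII).
Shared triads with their functions: Bbm (iv in F minor, v in Eb minor); Db (VI in F minor, VII in Eb minor).

Bbm, Db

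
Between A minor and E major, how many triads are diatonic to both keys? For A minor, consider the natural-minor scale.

0

Diatonic triads of A minor (natural minor): Am (i), Bdim (ii°), C (III), Dm (iv), Em (v), F (VI), G (VII).
Diatonic triads of E major: E (I), F#m (ii), G#m (iii), A (IV), B (V), C#m (vi), D#dim (vii°).
No triad has the same root and quality in both keys.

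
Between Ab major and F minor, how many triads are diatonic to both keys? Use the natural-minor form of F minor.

7

Diatonic triads of Ab major: Ab (I), Bbm (ii), Cm (iii), Db (IV), Eb (V), Fm (vi), Gdim (vii°).
Diatonic triads of F minor (natural minor): Fm (i), Gdim (ii°), Ab (III), Bbm (iv), Cm (v), Db (VI), Eb (VII).
Matching root and quality in both lists: Ab, Bbm, Cm, Db, Eb, Fm, Gdim.
That gives 7 common triads.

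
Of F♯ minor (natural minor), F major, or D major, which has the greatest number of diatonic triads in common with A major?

Triads of A major: A (I), Bm (ii), C♯m (iii), D (IV), E (V), F♯m (vi), G♯dim (vii°).
F♯ minor (natural minor) shares 7: A, Bm, C♯m, D, E, F♯m, G♯dim.
F major shares 0: none.
D major shares 4: A, Bm, D, F♯m.
The most common triads (7) are shared with F♯ minor.

F♯ minor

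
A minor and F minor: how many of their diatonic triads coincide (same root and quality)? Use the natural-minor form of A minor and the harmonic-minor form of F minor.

Diatonic triads of A minor (natural minor): Am (i), Bdim (ii°), C (III), Dm (iv), Em (v), F (VI), G (VII).
Diatonic triads of F minor (harmonic minor): Fm (i), Gdim (ii°), Abaug (III+), Bbm (iv), C (V), Db (VI), Edim (vii°).
Matching root and quality in both lists: C.
That gives 1 common triad.

1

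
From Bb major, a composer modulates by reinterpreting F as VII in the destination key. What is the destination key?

The numeral VII denotes a major triad on scale degree 7. With F on degree 7, the tonic of the new key is G.
Degree 7 carries a major triad in natural-minor keys, so the destination is G minor.
Check: the diatonic triads of G minor (natural minor) are Gm (i), Adim (ii°), Bb (III), Cm (iv), Dm (v), Eb (VI), F (VII) — F is indeed VII.

G minor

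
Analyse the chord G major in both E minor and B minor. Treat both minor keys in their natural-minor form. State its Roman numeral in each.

III in E minor; VI in B minor

The scale of E minor (natural minor) is E F# G A B C D; G is degree 3, and the triad built there (G-B-D) is major, so it is III.
The scale of B minor (natural minor) is B C# D E F# G A; G is degree 6, and the triad built there (G-B-D) is major, so it is VI.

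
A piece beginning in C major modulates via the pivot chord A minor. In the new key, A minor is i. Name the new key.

The numeral i denotes a minor triad on scale degree 1. With A on degree 1, the tonic of the new key is A.
Degree 1 carries a minor triad in minor keys, so the destination is A minor.
Check: the diatonic triads of A minor (natural minor) are Am (i), Bdim (ii°), C (III), Dm (iv), Em (v), F (VI), G (VII) — A minor is indeed i.

A minor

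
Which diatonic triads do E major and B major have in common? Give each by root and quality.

E, G#m, B, C#m

Triads in E major: E major (I), F# minor (ii), G# minor (iii), A major (IV), B major (V), C# minor (vi), D# diminished (vii°).
Triads in B major: B major (I), C# minor (ii), D# minor (iii), E major (IV), F# major (V), G# minor (vi), A# diminished (vii°).
Shared triads with their functions: E major (I in E major, IV in B major); G# minor (iii in E major, vi in B major); B major (V in E major, I in B major); C# minor (vi in E major, ii in B major).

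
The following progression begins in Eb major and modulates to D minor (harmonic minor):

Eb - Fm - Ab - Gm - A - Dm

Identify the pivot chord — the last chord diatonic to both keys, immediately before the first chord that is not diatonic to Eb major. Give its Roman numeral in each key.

Chords diatonic to Eb major: Eb, Fm, Gm, Ab, Bb, Cm, Ddim.
Reading the progression, the first chord not in that set is A, so the modulation leaves Eb major there.
The chord immediately before A is Gm, which is diatonic to both keys: iii in Eb major and iv in D minor.

Gm — iii in Eb major, iv in D minor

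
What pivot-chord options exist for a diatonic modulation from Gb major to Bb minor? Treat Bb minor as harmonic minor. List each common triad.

Triads in Gb major: Gb (I), Abm (ii), Bbm (iii), Cb (IV), Db (V), Ebm (vi), Fdim (vii°).
Triads in Bb minor (harmonic minor): Bbm (i), Cdim (ii°), Dbaug (III+), Ebm (iv), F (V), Gb (VI), Adim (vii°).
Shared triads with their functions: Gb (I in Gb major, VI in Bb minor); Bbm (iii in Gb major, i in Bb minor); Ebm (vi in Gb major, iv in Bb minor).

Gb, Bbm, Ebm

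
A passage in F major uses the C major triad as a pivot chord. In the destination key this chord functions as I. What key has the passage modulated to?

C major

The numeral I denotes a major triad on scale degree 1. With C on degree 1, the tonic of the new key is C.
Degree 1 carries a major triad in major keys, so the destination is C major.
Check: the diatonic triads of C major are C (I), Dm (ii), Em (iii), F (IV), G (V), Am (vi), Bdim (vii°) — C major is indeed I.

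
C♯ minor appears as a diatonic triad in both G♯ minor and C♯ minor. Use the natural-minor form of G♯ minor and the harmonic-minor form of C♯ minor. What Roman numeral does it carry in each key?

iv in G♯ minor; i in C♯ minor

The scale of G♯ minor (natural minor) is G♯ A♯ B C♯ D♯ E F♯; C♯ is degree 4, and the triad built there (C♯-E-G♯) is minor, so it is iv.
The scale of C♯ minor (harmonic minor) is C♯ D♯ E F♯ G♯ A B♯; C♯ is degree 1, and the triad built there (C♯-E-G♯) is minor, so it is i.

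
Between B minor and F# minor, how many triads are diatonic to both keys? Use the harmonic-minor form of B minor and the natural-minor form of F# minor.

1

Diatonic triads of B minor (harmonic minor): Bm (i), C#dim (ii°), Daug (III+), Em (iv), F# (V), G (VI), A#dim (vii°).
Diatonic triads of F# minor (natural minor): F#m (i), G#dim (ii°), A (III), Bm (iv), C#m (v), D (VI), E (VII).
Matching root and quality in both lists: Bm.
That gives 1 common triad.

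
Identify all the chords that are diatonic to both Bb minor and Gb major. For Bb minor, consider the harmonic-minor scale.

Bbm, Ebm, Gb

Triads in Bb minor (harmonic minor): Bbm (i), Cdim (ii°), Dbaug (III+), Ebm (iv), F (V), Gb (VI), Adim (vii°).
Triads in Gb major: Gb (I), Abm (ii), Bbm (iii), Cb (IV), Db (V), Ebm (vi), Fdim (vii°).
Shared triads with their functions: Bbm (i in Bb minor, iii in Gb major); Ebm (iv in Bb minor, vi in Gb major); Gb (VI in Bb minor, I in Gb major).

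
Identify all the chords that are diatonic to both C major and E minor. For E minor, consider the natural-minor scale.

Triads in C major: C (I), Dm (ii), Em (iii), F (IV), G (V), Am (vi), Bdim (vii°).
Triads in E minor (natural minor): Em (i), F#dim (ii°), G (III), Am (iv), Bm (v), C (VI), D (VII).
Shared triads with their functions: C (I in C major, VI in E minor); Em (iii in C major, i in E minor); G (V in C major, III in E minor); Am (vi in C major, iv in E minor).

C, Em, G, Am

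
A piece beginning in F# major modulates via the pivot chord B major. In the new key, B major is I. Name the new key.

The numeral I denotes a major triad on scale degree 1. With B on degree 1, the tonic of the new key is B.
Degree 1 carries a major triad in major keys, so the destination is B major.
Check: the diatonic triads of B major are B (I), C#m (ii), D#m (iii), E (IV), F# (V), G#m (vi), A#dim (vii°) — B major is indeed I.

B major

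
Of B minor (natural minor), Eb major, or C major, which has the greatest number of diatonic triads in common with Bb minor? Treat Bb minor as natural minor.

Triads of Bb minor (natural minor): Bbm (i), Cdim (ii°), Db (III), Ebm (iv), Fm (v), Gb (VI), Ab (VII).
B minor (natural minor) shares 0: none.
Eb major shares 2: Fm, Ab.
C major shares 0: none.
The most common triads (2) are shared with Eb major.

Eb major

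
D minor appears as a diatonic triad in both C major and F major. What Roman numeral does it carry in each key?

The scale of C major is C D E F G A B; D is degree 2, and the triad built there (D-F-A) is minor, so it is ii.
The scale of F major is F G A Bb C D E; D is degree 6, and the triad built there (D-F-A) is minor, so it is vi.

ii in C major; vi in F major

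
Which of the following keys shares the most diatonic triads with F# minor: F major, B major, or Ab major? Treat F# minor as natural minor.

B major

Triads of F# minor (natural minor): F# minor (i), G# diminished (ii°), A major (III), B minor (iv), C# minor (v), D major (VI), E major (VII).
F major shares 0: none.
B major shares 2: C#m, E.
Ab major shares 0: none.
The most common triads (2) are shared with B major.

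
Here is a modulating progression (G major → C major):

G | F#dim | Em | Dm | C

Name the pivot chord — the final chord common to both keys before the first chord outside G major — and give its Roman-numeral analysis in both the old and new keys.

Chords diatonic to G major: G, Am, Bm, C, D, Em, F#dim.
Reading the progression, the first chord not in that set is Dm, so the modulation leaves G major there.
The chord immediately before Dm is Em, which is diatonic to both keys: vi in G major and iii in C major.

Em — vi in G major, iii in C major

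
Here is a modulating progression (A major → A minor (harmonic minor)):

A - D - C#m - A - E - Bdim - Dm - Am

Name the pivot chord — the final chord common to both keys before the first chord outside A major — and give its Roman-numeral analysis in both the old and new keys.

E — V in A major, V in A minor

Chords diatonic to A major: A, Bm, C#m, D, E, F#m, G#dim.
Reading the progression, the first chord not in that set is Bdim, so the modulation leaves A major there.
The chord immediately before Bdim is E, which is diatonic to both keys: V in A major and V in A minor.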